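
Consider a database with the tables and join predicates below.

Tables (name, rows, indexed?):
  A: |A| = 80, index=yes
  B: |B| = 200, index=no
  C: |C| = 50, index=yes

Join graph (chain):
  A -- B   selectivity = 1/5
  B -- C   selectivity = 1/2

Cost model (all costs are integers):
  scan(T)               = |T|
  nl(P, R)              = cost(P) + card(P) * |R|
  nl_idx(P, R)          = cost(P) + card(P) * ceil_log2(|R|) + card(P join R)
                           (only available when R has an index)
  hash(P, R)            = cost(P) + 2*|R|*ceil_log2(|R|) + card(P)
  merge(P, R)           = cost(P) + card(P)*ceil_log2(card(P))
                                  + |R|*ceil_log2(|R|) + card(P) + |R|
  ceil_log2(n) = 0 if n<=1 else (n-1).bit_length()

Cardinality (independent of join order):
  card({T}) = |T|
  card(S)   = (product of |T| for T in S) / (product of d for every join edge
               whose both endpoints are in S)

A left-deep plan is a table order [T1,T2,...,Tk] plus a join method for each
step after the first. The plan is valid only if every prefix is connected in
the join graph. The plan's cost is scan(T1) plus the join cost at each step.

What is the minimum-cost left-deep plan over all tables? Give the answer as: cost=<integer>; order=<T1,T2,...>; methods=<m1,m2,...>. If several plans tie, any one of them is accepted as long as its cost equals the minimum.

Selinger DP (subsets sized 1..n):
  {A}: scan cost=80, card=80
  {B}: scan cost=200, card=200
  {C}: scan cost=50, card=50
  {AB}: card=3200; try (A,hash)→1520, (B,merge)→2520, (A,merge)→2640, (B,hash)→3360, (A,nl_idx)→4800, (B,nl)→16080 …(+1); best=1520 via (A,hash)
  {BC}: card=5000; try (C,hash)→1000, (B,merge)→2200, (C,merge)→2350, (B,hash)→3300, (C,nl_idx)→6400, (B,nl)→10050 …(+1); best=1000 via (C,hash)
  {ABC}: card=80000; try (C,hash)→5320, (A,hash)→7120, (C,merge)→43470, (A,merge)→71640, (C,nl_idx)→100720, (A,nl_idx)→116000 …(+2); best=5320 via (C,hash)

cost=5320; order=B,A,C; methods=hash,hash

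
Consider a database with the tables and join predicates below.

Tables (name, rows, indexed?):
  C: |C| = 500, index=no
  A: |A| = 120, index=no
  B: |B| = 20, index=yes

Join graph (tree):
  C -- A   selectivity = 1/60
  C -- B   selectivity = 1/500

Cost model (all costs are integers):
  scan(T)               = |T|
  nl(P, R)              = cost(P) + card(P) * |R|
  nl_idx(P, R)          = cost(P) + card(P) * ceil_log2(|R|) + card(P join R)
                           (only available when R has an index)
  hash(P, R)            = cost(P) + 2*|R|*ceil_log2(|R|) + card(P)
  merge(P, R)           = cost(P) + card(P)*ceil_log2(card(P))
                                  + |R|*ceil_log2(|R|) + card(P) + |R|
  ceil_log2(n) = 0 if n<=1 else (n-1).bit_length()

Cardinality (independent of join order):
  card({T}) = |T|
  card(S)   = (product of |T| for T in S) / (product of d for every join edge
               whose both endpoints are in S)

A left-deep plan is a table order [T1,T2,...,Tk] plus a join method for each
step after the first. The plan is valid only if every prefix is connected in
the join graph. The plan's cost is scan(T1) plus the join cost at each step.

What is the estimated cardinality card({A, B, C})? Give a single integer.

40

Tables in S: A(120), B(20), C(500)
Edges inside S: C-A(d=60), C-B(d=500)
numerator = 120 * 20 * 500 = 1200000
denominator = 60 * 500 = 30000
card(S) = 1200000 / 30000 = 40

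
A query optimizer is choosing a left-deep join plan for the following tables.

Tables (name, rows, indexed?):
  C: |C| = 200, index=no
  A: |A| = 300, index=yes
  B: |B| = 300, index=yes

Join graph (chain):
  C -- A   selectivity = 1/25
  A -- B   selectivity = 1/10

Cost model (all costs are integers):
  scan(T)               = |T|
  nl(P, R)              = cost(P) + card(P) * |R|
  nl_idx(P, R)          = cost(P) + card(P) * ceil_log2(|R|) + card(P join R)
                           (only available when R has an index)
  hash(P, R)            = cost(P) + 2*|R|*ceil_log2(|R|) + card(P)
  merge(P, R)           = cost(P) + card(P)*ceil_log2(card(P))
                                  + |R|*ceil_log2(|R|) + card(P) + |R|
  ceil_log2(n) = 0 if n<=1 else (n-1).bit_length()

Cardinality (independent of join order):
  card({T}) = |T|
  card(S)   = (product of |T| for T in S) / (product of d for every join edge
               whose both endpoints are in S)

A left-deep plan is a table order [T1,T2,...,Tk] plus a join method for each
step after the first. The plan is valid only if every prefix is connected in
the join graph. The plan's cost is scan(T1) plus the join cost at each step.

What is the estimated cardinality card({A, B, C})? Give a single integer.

72000

Tables in S: A(300), B(300), C(200)
Edges inside S: C-A(d=25), A-B(d=10)
numerator = 300 * 300 * 200 = 18000000
denominator = 25 * 10 = 250
card(S) = 18000000 / 250 = 72000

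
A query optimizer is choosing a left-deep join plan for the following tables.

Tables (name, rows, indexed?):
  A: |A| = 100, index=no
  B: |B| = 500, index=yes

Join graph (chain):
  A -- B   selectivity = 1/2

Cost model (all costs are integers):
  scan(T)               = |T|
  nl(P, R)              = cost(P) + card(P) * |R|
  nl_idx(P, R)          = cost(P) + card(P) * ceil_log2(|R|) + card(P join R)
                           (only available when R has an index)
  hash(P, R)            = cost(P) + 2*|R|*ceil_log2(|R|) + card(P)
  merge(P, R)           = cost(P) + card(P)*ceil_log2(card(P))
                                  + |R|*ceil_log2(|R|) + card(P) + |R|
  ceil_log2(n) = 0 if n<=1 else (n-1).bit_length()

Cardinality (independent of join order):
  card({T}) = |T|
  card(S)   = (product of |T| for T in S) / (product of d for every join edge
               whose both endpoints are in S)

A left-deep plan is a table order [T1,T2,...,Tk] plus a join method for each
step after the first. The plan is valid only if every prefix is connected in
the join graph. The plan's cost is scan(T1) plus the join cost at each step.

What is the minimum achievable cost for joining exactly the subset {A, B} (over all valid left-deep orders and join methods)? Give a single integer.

2400

Selinger DP over subsets of {A,B}:
  {A}: scan cost=100, card=100
  {B}: scan cost=500, card=500
  {AB}: card=25000; try (A,hash)→2400, (B,merge)→5900, (A,merge)→6300, (B,hash)→9200, (B,nl_idx)→26000, (B,nl)→50100 …(+1); best=2400 via (A,hash)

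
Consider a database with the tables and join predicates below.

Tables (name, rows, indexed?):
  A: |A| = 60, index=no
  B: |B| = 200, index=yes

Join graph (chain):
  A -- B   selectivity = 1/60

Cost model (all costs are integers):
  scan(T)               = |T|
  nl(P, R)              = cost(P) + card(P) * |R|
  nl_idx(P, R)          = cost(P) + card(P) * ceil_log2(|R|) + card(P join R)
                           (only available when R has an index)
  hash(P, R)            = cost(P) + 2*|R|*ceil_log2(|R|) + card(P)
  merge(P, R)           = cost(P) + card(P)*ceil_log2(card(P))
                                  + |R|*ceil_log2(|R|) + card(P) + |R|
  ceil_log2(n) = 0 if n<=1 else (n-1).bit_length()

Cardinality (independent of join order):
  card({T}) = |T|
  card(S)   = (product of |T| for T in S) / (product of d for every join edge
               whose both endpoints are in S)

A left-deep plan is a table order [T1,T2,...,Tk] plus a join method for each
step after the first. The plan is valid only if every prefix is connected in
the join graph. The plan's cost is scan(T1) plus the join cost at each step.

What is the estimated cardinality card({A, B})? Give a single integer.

Tables in S: A(60), B(200)
Edges inside S: A-B(d=60)
numerator = 60 * 200 = 12000
denominator = 60 = 60
card(S) = 12000 / 60 = 200

200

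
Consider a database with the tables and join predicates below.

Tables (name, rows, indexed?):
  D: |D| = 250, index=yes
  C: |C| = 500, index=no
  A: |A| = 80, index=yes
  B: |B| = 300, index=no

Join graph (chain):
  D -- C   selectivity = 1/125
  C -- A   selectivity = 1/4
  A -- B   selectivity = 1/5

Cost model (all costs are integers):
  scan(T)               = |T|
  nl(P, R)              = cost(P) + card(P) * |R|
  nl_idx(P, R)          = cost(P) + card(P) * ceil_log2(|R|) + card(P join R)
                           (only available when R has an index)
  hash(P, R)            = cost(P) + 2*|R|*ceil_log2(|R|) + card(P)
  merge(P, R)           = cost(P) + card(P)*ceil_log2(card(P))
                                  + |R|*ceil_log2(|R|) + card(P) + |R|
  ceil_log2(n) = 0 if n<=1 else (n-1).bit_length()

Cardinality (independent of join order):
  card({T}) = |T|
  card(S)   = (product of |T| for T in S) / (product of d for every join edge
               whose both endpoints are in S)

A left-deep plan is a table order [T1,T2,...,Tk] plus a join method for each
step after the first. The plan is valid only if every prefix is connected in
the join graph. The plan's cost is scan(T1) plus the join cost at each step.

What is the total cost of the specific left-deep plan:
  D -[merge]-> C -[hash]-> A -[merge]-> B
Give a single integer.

step 1: scan D: cost=250, card=250
step 2: join C via merge
    card(P join C) = 250*500/(125) = 1000
    cost = 250 + 250*8 + 500*9 + 250 + 500 = 7500
step 3: join A via hash
    card(P join A) = 1000*80/(4) = 20000
    cost = 7500 + 2*80*7 + 1000 = 9620
step 4: join B via merge
    card(P join B) = 20000*300/(5) = 1200000
    cost = 9620 + 20000*15 + 300*9 + 20000 + 300 = 332620

332620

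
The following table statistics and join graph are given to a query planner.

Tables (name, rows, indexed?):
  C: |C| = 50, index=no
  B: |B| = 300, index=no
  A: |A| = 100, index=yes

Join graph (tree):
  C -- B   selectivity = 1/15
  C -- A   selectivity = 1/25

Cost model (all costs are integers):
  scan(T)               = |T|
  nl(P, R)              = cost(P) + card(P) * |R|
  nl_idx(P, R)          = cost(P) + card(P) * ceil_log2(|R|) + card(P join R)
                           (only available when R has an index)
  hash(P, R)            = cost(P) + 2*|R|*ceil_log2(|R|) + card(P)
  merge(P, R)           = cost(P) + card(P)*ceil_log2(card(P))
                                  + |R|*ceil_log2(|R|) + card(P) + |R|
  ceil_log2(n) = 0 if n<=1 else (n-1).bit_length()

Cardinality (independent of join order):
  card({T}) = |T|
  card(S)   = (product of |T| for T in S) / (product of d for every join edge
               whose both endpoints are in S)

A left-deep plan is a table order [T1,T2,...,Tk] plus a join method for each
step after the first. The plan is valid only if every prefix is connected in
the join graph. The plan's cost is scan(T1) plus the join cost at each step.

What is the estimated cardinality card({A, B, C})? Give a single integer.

Tables in S: A(100), B(300), C(50)
Edges inside S: C-B(d=15), C-A(d=25)
numerator = 100 * 300 * 50 = 1500000
denominator = 15 * 25 = 375
card(S) = 1500000 / 375 = 4000

4000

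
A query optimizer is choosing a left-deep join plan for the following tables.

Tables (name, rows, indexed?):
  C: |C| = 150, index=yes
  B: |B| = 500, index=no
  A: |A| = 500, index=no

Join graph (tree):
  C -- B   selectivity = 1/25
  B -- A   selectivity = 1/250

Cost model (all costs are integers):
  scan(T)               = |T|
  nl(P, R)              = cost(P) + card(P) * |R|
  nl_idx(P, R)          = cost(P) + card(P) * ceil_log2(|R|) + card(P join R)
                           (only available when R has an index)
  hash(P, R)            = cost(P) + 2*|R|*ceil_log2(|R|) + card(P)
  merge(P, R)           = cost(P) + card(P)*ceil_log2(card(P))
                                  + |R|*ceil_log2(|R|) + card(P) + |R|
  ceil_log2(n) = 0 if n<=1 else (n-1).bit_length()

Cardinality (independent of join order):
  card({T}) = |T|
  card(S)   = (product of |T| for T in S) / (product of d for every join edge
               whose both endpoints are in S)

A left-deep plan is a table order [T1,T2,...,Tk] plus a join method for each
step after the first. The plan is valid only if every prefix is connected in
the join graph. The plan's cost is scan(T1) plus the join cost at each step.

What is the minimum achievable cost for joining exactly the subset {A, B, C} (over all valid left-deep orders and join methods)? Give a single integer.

Selinger DP over subsets of {A,B,C}:
  {C}: scan cost=150, card=150
  {B}: scan cost=500, card=500
  {A}: scan cost=500, card=500
  {BC}: card=3000; try (C,hash)→3400, (B,merge)→6500, (C,merge)→6850, (C,nl_idx)→7500, (B,hash)→9300, (B,nl)→75150 …(+1); best=3400 via (C,hash)
  {AB}: card=1000; try (B,hash)→10000, (A,hash)→10000, (B,merge)→10500, (A,merge)→10500, (B,nl)→250500, (A,nl)→250500; best=10000 via (B,hash)
  {ABC}: card=6000; try (C,hash)→13400, (A,hash)→15400, (C,merge)→22350, (C,nl_idx)→24000, (A,merge)→47400, (C,nl)→160000 …(+1); best=13400 via (C,hash)

13400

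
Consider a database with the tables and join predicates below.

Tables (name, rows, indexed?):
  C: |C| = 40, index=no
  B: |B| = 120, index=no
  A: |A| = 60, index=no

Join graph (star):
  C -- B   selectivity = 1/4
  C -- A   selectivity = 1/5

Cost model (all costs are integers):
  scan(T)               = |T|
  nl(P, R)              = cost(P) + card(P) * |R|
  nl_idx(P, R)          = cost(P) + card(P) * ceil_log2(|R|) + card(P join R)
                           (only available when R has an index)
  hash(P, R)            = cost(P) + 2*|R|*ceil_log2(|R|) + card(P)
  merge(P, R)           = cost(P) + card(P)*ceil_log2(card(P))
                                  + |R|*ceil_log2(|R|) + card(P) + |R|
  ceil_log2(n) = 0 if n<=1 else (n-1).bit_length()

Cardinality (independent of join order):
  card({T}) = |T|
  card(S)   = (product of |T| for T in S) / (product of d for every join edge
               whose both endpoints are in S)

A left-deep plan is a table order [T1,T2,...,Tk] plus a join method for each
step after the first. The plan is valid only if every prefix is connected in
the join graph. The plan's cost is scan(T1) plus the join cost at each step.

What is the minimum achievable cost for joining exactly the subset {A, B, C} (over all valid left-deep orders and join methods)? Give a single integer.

Selinger DP over subsets of {A,B,C}:
  {C}: scan cost=40, card=40
  {B}: scan cost=120, card=120
  {A}: scan cost=60, card=60
  {BC}: card=1200; try (C,hash)→720, (B,merge)→1280, (C,merge)→1360, (B,hash)→1760, (B,nl)→4840, (C,nl)→4920; best=720 via (C,hash)
  {AC}: card=480; try (C,hash)→600, (A,merge)→740, (C,merge)→760, (A,hash)→800, (A,nl)→2440, (C,nl)→2460; best=600 via (C,hash)
  {ABC}: card=14400; try (A,hash)→2640, (B,hash)→2760, (B,merge)→6360, (A,merge)→15540, (B,nl)→58200, (A,nl)→72720; best=2640 via (A,hash)

2640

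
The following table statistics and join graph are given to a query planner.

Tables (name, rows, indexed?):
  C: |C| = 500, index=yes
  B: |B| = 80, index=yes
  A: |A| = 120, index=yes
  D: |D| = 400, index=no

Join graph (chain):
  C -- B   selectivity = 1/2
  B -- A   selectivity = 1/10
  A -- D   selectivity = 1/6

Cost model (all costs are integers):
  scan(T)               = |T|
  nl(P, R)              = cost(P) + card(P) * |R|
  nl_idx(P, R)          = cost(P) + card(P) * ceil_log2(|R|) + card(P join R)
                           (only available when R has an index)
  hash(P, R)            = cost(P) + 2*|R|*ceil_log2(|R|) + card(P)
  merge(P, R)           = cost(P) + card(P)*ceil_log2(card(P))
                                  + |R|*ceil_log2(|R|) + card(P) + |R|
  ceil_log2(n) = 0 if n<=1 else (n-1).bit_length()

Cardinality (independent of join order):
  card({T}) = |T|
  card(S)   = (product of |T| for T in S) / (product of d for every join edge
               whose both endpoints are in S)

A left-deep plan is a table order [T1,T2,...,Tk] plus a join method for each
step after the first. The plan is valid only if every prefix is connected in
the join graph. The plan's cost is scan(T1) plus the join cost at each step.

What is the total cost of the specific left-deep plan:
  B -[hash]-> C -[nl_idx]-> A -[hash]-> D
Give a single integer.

step 1: scan B: cost=80, card=80
step 2: join C via hash
    card(P join C) = 80*500/(2) = 20000
    cost = 80 + 2*500*9 + 80 = 9160
step 3: join A via nl_idx
    card(P join A) = 20000*120/(10) = 240000
    cost = 9160 + 20000*7 + 240000 = 389160
step 4: join D via hash
    card(P join D) = 240000*400/(6) = 16000000
    cost = 389160 + 2*400*9 + 240000 = 636360

636360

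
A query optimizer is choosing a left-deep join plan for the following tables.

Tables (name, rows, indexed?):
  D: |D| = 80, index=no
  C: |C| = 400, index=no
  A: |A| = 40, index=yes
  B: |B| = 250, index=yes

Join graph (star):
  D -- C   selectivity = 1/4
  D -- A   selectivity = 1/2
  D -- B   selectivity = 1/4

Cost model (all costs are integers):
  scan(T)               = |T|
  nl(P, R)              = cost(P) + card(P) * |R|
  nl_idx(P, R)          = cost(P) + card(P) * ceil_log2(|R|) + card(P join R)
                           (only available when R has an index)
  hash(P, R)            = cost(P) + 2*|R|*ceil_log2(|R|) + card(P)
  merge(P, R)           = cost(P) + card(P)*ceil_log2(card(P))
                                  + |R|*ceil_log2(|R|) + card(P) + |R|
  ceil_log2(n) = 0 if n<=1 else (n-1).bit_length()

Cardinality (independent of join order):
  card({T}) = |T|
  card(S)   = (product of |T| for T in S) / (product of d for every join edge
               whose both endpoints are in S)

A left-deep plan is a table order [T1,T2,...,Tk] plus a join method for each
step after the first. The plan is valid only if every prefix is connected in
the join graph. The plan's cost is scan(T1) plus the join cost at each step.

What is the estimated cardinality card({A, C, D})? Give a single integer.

160000

Tables in S: A(40), C(400), D(80)
Edges inside S: D-C(d=4), D-A(d=2)
numerator = 40 * 400 * 80 = 1280000
denominator = 4 * 2 = 8
card(S) = 1280000 / 8 = 160000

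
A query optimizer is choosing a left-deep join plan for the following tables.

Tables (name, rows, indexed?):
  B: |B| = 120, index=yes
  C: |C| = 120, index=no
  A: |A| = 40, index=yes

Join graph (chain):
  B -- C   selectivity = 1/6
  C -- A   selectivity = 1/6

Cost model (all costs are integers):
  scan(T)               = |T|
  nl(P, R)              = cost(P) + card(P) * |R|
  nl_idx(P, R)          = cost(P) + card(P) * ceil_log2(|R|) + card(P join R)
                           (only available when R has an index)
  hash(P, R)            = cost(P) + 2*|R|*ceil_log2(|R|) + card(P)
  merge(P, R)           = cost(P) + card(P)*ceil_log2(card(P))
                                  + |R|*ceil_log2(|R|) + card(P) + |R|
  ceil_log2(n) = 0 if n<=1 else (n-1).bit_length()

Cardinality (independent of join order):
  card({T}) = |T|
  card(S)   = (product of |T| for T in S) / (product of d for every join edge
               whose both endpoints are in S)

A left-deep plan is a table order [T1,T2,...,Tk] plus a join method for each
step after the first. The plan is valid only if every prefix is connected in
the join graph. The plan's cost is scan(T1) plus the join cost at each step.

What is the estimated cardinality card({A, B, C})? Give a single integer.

16000

Tables in S: A(40), B(120), C(120)
Edges inside S: B-C(d=6), C-A(d=6)
numerator = 40 * 120 * 120 = 576000
denominator = 6 * 6 = 36
card(S) = 576000 / 36 = 16000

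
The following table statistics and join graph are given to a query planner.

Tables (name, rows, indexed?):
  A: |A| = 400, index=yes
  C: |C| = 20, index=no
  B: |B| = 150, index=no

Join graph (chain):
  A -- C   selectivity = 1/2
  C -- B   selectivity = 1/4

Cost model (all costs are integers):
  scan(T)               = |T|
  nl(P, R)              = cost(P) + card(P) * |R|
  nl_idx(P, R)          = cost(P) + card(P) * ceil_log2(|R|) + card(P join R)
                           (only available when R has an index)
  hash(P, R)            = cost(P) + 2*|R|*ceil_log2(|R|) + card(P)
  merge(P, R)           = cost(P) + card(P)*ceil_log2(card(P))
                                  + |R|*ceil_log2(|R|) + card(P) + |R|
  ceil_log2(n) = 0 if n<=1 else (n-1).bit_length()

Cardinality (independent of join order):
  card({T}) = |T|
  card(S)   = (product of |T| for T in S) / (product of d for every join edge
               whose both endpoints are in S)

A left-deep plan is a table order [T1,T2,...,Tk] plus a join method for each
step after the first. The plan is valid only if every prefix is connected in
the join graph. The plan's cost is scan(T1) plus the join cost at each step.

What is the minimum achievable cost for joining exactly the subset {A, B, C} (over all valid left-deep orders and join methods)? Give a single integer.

7400

Selinger DP over subsets of {A,B,C}:
  {A}: scan cost=400, card=400
  {C}: scan cost=20, card=20
  {B}: scan cost=150, card=150
  {AC}: card=4000; try (C,hash)→1000, (A,merge)→4140, (A,nl_idx)→4200, (C,merge)→4520, (A,hash)→7240, (A,nl)→8020 …(+1); best=1000 via (C,hash)
  {BC}: card=750; try (C,hash)→500, (B,merge)→1490, (C,merge)→1620, (B,hash)→2440, (B,nl)→3020, (C,nl)→3150; best=500 via (C,hash)
  {ABC}: card=150000; try (B,hash)→7400, (A,hash)→8450, (A,merge)→12750, (B,merge)→54350, (A,nl_idx)→157250, (A,nl)→300500 …(+1); best=7400 via (B,hash)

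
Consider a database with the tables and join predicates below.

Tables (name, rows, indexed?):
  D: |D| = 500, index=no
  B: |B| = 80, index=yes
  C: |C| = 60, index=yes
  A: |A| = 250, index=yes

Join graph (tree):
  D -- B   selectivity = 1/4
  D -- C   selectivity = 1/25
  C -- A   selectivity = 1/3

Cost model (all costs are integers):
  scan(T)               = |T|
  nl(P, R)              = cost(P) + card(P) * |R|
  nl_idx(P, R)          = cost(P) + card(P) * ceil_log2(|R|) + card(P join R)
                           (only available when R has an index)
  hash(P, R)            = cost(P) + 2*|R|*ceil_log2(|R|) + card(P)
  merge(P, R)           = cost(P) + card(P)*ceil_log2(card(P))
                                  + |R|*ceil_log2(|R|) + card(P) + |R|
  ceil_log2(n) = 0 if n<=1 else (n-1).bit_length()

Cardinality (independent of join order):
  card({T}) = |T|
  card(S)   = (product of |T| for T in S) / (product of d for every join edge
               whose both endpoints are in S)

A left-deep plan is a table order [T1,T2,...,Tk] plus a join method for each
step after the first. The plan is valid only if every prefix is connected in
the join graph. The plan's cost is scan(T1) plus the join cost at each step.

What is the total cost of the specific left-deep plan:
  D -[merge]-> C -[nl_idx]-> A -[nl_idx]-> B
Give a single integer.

2815520

step 1: scan D: cost=500, card=500
step 2: join C via merge
    card(P join C) = 500*60/(25) = 1200
    cost = 500 + 500*9 + 60*6 + 500 + 60 = 5920
step 3: join A via nl_idx
    card(P join A) = 1200*250/(3) = 100000
    cost = 5920 + 1200*8 + 100000 = 115520
step 4: join B via nl_idx
    card(P join B) = 100000*80/(4) = 2000000
    cost = 115520 + 100000*7 + 2000000 = 2815520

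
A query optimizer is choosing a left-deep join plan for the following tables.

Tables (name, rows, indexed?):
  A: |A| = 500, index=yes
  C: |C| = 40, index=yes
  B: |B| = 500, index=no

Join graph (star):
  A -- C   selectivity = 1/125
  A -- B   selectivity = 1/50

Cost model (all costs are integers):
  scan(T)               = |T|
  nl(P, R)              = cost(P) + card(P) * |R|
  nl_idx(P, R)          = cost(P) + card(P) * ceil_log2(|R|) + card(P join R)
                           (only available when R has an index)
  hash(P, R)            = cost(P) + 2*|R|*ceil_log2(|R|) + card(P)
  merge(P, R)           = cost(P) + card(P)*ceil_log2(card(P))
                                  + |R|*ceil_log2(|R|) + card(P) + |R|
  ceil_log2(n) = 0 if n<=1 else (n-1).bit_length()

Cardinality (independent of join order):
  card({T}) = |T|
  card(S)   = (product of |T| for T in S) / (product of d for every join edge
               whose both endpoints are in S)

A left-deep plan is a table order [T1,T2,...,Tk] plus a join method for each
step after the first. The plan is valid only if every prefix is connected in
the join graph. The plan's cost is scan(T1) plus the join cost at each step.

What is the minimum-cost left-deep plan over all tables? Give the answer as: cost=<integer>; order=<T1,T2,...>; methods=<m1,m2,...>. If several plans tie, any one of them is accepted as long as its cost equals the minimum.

cost=7000; order=C,A,B; methods=nl_idx,merge

Selinger DP (subsets sized 1..n):
  {A}: scan cost=500, card=500
  {C}: scan cost=40, card=40
  {B}: scan cost=500, card=500
  {AC}: card=160; try (A,nl_idx)→560, (C,hash)→1480, (C,nl_idx)→3660, (A,merge)→5320, (C,merge)→5780, (A,hash)→9080 …(+2); best=560 via (A,nl_idx)
  {AB}: card=5000; try (B,hash)→10000, (A,hash)→10000, (A,nl_idx)→10000, (B,merge)→10500, (A,merge)→10500, (B,nl)→250500 …(+1); best=10000 via (B,hash)
  {ABC}: card=1600; try (B,merge)→7000, (B,hash)→9720, (C,hash)→15480, (C,nl_idx)→41600, (C,merge)→80280, (B,nl)→80560 …(+1); best=7000 via (B,merge)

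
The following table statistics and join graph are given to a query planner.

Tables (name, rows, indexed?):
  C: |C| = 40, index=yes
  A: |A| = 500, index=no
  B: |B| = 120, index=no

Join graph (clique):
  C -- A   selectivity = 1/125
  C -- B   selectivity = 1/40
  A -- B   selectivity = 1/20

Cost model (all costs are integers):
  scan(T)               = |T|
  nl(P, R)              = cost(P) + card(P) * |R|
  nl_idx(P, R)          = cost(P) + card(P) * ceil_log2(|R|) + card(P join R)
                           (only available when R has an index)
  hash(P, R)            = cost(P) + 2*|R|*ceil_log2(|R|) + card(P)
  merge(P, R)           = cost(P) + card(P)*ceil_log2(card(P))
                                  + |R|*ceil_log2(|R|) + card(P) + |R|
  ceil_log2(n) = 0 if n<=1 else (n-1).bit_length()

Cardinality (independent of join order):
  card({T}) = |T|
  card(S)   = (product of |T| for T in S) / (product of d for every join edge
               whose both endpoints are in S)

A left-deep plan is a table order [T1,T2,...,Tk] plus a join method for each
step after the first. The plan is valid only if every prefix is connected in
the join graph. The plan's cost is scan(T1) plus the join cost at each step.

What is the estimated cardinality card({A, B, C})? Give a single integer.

Tables in S: A(500), B(120), C(40)
Edges inside S: C-A(d=125), C-B(d=40), A-B(d=20)
numerator = 500 * 120 * 40 = 2400000
denominator = 125 * 40 * 20 = 100000
card(S) = 2400000 / 100000 = 24

24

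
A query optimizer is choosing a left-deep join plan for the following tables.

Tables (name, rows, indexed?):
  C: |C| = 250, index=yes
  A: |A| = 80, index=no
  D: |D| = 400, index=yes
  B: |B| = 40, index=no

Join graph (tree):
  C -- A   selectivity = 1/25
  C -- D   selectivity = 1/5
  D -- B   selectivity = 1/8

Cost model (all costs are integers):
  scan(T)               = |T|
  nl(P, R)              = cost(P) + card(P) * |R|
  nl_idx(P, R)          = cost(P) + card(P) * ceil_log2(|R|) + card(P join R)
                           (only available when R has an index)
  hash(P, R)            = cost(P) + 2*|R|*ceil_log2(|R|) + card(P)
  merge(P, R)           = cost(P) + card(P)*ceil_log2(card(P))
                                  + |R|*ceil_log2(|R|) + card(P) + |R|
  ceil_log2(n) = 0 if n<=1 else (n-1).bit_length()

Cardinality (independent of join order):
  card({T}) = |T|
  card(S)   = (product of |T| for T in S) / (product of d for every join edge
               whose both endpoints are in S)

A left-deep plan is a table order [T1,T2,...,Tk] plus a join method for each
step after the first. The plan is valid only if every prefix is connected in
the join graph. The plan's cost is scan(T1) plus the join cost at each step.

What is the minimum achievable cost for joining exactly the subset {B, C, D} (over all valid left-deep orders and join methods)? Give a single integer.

7280

Selinger DP over subsets of {B,C,D}:
  {C}: scan cost=250, card=250
  {D}: scan cost=400, card=400
  {B}: scan cost=40, card=40
  {CD}: card=20000; try (C,hash)→4800, (D,merge)→6500, (C,merge)→6650, (D,hash)→7700, (D,nl_idx)→22500, (C,nl_idx)→23600 …(+2); best=4800 via (C,hash)
  {BD}: card=2000; try (B,hash)→1280, (D,nl_idx)→2400, (D,merge)→4320, (B,merge)→4680, (D,hash)→7280, (D,nl)→16040 …(+1); best=1280 via (B,hash)
  {BCD}: card=100000; try (C,hash)→7280, (B,hash)→25280, (C,merge)→27530, (C,nl_idx)→117280, (B,merge)→325080, (C,nl)→501280 …(+1); best=7280 via (C,hash)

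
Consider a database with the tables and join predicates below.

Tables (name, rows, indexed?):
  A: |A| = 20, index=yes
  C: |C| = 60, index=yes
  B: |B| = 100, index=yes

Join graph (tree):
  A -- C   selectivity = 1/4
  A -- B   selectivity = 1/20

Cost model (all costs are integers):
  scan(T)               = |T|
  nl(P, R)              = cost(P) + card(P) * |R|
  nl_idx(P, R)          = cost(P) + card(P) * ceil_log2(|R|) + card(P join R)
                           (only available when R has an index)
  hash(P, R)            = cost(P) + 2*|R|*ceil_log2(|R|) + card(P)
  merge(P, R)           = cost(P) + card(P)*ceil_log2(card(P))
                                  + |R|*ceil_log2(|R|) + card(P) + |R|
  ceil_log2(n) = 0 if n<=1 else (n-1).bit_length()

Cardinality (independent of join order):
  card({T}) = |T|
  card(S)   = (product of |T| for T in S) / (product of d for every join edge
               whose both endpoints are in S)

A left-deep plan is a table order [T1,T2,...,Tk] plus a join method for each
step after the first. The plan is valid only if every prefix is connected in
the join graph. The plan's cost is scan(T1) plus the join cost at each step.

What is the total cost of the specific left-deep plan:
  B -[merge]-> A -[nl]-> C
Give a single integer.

7020

step 1: scan B: cost=100, card=100
step 2: join A via merge
    card(P join A) = 100*20/(20) = 100
    cost = 100 + 100*7 + 20*5 + 100 + 20 = 1020
step 3: join C via nl
    card(P join C) = 100*60/(4) = 1500
    cost = 1020 + 100*60 = 7020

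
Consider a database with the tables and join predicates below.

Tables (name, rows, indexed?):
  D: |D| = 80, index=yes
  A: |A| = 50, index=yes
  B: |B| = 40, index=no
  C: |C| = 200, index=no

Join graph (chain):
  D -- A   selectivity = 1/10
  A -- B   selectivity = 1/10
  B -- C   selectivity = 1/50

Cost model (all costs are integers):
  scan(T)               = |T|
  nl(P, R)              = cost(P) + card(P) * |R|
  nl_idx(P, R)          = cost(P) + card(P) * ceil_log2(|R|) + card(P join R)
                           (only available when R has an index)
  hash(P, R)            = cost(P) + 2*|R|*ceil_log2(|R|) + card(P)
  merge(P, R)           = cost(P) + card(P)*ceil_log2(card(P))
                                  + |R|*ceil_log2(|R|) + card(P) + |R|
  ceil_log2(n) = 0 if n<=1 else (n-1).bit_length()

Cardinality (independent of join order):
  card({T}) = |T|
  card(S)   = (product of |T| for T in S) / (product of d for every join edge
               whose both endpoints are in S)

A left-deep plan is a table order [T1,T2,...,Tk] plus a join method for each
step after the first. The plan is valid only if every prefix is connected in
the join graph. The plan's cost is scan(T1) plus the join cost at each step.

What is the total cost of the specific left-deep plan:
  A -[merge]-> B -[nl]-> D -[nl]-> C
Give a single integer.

step 1: scan A: cost=50, card=50
step 2: join B via merge
    card(P join B) = 50*40/(10) = 200
    cost = 50 + 50*6 + 40*6 + 50 + 40 = 680
step 3: join D via nl
    card(P join D) = 200*80/(10) = 1600
    cost = 680 + 200*80 = 16680
step 4: join C via nl
    card(P join C) = 1600*200/(50) = 6400
    cost = 16680 + 1600*200 = 336680

336680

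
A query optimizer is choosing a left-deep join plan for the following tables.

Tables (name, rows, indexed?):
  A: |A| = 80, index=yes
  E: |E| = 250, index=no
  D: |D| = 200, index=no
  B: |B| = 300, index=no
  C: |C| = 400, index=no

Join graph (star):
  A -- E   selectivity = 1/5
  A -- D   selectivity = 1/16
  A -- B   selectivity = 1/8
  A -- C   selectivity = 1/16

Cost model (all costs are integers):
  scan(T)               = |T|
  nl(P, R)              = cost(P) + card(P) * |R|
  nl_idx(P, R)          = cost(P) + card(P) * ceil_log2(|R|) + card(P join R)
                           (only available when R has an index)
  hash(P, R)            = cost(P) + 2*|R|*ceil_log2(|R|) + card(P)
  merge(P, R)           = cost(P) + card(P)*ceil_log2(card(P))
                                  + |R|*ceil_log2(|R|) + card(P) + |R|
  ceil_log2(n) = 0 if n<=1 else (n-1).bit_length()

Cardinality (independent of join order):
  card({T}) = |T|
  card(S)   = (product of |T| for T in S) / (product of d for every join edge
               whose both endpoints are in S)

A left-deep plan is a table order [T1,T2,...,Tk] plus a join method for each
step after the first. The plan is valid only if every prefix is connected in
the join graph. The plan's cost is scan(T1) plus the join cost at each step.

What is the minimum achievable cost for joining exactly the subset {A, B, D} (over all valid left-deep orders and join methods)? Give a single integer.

7920

Selinger DP over subsets of {A,B,D}:
  {A}: scan cost=80, card=80
  {D}: scan cost=200, card=200
  {B}: scan cost=300, card=300
  {AD}: card=1000; try (A,hash)→1520, (D,merge)→2520, (A,nl_idx)→2600, (A,merge)→2640, (D,hash)→3360, (D,nl)→16080 …(+1); best=1520 via (A,hash)
  {AB}: card=3000; try (A,hash)→1720, (B,merge)→3720, (A,merge)→3940, (A,nl_idx)→5400, (B,hash)→5560, (B,nl)→24080 …(+1); best=1720 via (A,hash)
  {ABD}: card=37500; try (D,hash)→7920, (B,hash)→7920, (B,merge)→15520, (D,merge)→42520, (B,nl)→301520, (D,nl)→601720; best=7920 via (D,hash)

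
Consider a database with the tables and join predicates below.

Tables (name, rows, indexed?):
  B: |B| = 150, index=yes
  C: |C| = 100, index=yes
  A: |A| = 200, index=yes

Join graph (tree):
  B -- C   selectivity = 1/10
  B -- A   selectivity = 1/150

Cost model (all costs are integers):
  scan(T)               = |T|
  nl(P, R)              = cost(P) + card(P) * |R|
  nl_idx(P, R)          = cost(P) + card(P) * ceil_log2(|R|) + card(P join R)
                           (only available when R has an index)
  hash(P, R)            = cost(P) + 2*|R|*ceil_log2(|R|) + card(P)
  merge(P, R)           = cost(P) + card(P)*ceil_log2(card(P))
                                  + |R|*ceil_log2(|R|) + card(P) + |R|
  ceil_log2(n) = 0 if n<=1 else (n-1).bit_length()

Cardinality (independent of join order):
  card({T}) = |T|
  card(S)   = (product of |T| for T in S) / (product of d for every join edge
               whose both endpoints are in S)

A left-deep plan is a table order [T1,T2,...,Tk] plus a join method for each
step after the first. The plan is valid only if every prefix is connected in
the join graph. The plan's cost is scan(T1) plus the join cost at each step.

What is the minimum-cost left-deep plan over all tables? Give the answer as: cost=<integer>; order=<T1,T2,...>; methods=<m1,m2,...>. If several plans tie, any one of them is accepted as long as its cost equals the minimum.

Selinger DP (subsets sized 1..n):
  {B}: scan cost=150, card=150
  {C}: scan cost=100, card=100
  {A}: scan cost=200, card=200
  {BC}: card=1500; try (C,hash)→1700, (B,merge)→2250, (C,merge)→2300, (B,nl_idx)→2400, (B,hash)→2600, (C,nl_idx)→2700 …(+2); best=1700 via (C,hash)
  {AB}: card=200; try (A,nl_idx)→1550, (B,nl_idx)→2000, (B,hash)→2800, (A,merge)→3300, (B,merge)→3350, (A,hash)→3500 …(+2); best=1550 via (A,nl_idx)
  {ABC}: card=2000; try (C,hash)→3150, (C,merge)→4150, (C,nl_idx)→4950, (A,hash)→6400, (A,nl_idx)→15700, (A,merge)→21500 …(+2); best=3150 via (C,hash)

cost=3150; order=B,A,C; methods=nl_idx,hash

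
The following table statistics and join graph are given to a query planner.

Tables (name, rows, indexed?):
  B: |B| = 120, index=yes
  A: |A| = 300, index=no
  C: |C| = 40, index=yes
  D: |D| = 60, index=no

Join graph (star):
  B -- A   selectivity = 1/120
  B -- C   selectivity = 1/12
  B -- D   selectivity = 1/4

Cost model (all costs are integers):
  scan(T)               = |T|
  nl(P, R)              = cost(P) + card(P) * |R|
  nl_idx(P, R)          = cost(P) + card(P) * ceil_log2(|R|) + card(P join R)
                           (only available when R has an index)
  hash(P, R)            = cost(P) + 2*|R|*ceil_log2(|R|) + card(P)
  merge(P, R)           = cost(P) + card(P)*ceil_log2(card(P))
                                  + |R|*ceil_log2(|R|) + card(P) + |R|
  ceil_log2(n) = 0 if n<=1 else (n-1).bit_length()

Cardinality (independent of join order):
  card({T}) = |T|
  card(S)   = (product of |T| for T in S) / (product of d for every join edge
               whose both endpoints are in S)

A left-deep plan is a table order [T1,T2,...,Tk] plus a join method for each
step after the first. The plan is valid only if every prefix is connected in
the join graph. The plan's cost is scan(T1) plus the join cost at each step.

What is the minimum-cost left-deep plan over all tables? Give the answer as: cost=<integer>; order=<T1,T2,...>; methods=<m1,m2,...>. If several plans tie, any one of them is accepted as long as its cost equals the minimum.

Selinger DP (subsets sized 1..n):
  {B}: scan cost=120, card=120
  {A}: scan cost=300, card=300
  {C}: scan cost=40, card=40
  {D}: scan cost=60, card=60
  {AB}: card=300; try (B,hash)→2280, (B,nl_idx)→2700, (A,merge)→4080, (B,merge)→4260, (A,hash)→5640, (A,nl)→36120 …(+1); best=2280 via (B,hash)
  {BC}: card=400; try (C,hash)→720, (B,nl_idx)→720, (C,nl_idx)→1240, (B,merge)→1280, (C,merge)→1360, (B,hash)→1760 …(+2); best=720 via (C,hash)
  {BD}: card=1800; try (D,hash)→960, (B,merge)→1440, (D,merge)→1500, (B,hash)→1800, (B,nl_idx)→2280, (B,nl)→7260 …(+1); best=960 via (D,hash)
  {ABC}: card=1000; try (C,hash)→3060, (C,nl_idx)→5080, (C,merge)→5560, (A,hash)→6520, (A,merge)→7720, (C,nl)→14280 …(+1); best=3060 via (C,hash)
  {ABD}: card=4500; try (D,hash)→3300, (D,merge)→5700, (A,hash)→8160, (D,nl)→20280, (A,merge)→25560, (A,nl)→540960; best=3300 via (D,hash)
  {BCD}: card=6000; try (D,hash)→1840, (C,hash)→3240, (D,merge)→5140, (C,nl_idx)→17760, (C,merge)→22840, (D,nl)→24720 …(+1); best=1840 via (D,hash)
  {ABCD}: card=15000; try (D,hash)→4780, (C,hash)→8280, (A,hash)→13240, (D,merge)→14480, (C,nl_idx)→45300, (D,nl)→63060 …(+4); best=4780 via (D,hash)

cost=4780; order=A,B,C,D; methods=hash,hash,hash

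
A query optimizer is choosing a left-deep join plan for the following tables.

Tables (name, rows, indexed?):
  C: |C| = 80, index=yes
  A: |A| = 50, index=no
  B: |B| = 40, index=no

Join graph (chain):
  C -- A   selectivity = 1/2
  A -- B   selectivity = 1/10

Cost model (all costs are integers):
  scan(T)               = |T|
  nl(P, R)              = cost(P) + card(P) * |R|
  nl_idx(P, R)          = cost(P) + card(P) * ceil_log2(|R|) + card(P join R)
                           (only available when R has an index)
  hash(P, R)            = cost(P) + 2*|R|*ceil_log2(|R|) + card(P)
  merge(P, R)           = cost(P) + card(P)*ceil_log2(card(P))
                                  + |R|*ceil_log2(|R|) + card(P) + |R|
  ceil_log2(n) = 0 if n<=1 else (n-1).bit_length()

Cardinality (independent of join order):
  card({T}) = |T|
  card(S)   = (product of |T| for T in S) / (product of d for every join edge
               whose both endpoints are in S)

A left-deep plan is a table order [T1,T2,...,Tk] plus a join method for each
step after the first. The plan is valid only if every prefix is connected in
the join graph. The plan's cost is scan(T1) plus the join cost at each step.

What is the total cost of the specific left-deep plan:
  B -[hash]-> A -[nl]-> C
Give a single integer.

step 1: scan B: cost=40, card=40
step 2: join A via hash
    card(P join A) = 40*50/(10) = 200
    cost = 40 + 2*50*6 + 40 = 680
step 3: join C via nl
    card(P join C) = 200*80/(2) = 8000
    cost = 680 + 200*80 = 16680

16680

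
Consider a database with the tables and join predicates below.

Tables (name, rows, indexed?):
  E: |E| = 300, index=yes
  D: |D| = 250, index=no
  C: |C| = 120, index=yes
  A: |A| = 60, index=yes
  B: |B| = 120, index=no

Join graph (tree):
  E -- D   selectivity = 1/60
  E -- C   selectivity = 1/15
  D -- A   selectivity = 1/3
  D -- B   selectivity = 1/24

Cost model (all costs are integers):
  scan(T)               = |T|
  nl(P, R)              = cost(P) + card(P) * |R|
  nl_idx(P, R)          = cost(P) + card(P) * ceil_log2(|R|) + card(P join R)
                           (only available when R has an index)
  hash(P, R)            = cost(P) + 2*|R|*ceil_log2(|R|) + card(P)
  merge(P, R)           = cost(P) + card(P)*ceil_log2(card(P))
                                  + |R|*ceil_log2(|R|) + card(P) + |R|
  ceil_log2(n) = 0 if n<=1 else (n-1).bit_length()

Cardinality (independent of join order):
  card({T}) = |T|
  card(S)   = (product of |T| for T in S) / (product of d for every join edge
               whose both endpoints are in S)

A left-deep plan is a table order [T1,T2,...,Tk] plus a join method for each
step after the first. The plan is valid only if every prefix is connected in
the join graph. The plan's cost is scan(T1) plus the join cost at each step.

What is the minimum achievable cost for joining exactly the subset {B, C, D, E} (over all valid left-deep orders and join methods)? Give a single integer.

Selinger DP over subsets of {B,C,D,E}:
  {E}: scan cost=300, card=300
  {D}: scan cost=250, card=250
  {C}: scan cost=120, card=120
  {B}: scan cost=120, card=120
  {DE}: card=1250; try (E,nl_idx)→3750, (D,hash)→4600, (E,merge)→5500, (D,merge)→5550, (E,hash)→5900, (E,nl)→75250 …(+1); best=3750 via (E,nl_idx)
  {CE}: card=2400; try (C,hash)→2280, (E,nl_idx)→3600, (E,merge)→4080, (C,merge)→4260, (C,nl_idx)→4800, (E,hash)→5640 …(+2); best=2280 via (C,hash)
  {BD}: card=1250; try (B,hash)→2180, (D,merge)→3330, (B,merge)→3460, (D,hash)→4240, (D,nl)→30120, (B,nl)→30250; best=2180 via (B,hash)
  {CDE}: card=10000; try (C,hash)→6680, (D,hash)→8680, (C,merge)→19710, (C,nl_idx)→22500, (D,merge)→35730, (C,nl)→153750 …(+1); best=6680 via (C,hash)
  {BDE}: card=6250; try (B,hash)→6680, (E,hash)→8830, (E,nl_idx)→19680, (B,merge)→19710, (E,merge)→20180, (B,nl)→153750 …(+1); best=6680 via (B,hash)
  {BCDE}: card=50000; try (C,hash)→14610, (B,hash)→18360, (C,merge)→95140, (C,nl_idx)→100430, (B,merge)→157640, (C,nl)→756680 …(+1); best=14610 via (C,hash)

14610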